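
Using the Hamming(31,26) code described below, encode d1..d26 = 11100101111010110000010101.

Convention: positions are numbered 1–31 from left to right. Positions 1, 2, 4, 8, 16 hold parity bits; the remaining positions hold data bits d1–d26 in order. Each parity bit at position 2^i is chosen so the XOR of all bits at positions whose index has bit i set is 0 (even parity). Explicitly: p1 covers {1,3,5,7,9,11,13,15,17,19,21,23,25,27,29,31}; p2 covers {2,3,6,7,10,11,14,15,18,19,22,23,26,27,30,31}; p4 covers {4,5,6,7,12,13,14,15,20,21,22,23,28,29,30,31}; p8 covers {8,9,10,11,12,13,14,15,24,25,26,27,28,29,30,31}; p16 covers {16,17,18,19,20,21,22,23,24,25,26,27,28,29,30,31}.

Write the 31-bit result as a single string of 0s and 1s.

0010110001011110010110000010101

Place data at non-parity positions: p1 p2 1 p4 1 1 0 p8 0 1 0 1 1 1 1 p16 0 1 0 1 1 0 0 0 0 0 1 0 1 0 1
p1 (pos 1,3,5,7,9,11,13,15,17,19,21,23,25,27,29,31): XOR of data positions = 1⊕1⊕0⊕0⊕0⊕1⊕1⊕0⊕0⊕1⊕0⊕0⊕1⊕1⊕1 = 0
p2 (pos 2,3,6,7,10,11,14,15,18,19,22,23,26,27,30,31): XOR of data positions = 1⊕1⊕0⊕1⊕0⊕1⊕1⊕1⊕0⊕0⊕0⊕0⊕1⊕0⊕1 = 0
p4 (pos 4,5,6,7,12,13,14,15,20,21,22,23,28,29,30,31): XOR of data positions = 1⊕1⊕0⊕1⊕1⊕1⊕1⊕1⊕1⊕0⊕0⊕0⊕1⊕0⊕1 = 0
p8 (pos 8,9,10,11,12,13,14,15,24,25,26,27,28,29,30,31): XOR of data positions = 0⊕1⊕0⊕1⊕1⊕1⊕1⊕0⊕0⊕0⊕1⊕0⊕1⊕0⊕1 = 0
p16 (pos 16,17,18,19,20,21,22,23,24,25,26,27,28,29,30,31): XOR of data positions = 0⊕1⊕0⊕1⊕1⊕0⊕0⊕0⊕0⊕0⊕1⊕0⊕1⊕0⊕1 = 0
Codeword: 0010110001011110010110000010101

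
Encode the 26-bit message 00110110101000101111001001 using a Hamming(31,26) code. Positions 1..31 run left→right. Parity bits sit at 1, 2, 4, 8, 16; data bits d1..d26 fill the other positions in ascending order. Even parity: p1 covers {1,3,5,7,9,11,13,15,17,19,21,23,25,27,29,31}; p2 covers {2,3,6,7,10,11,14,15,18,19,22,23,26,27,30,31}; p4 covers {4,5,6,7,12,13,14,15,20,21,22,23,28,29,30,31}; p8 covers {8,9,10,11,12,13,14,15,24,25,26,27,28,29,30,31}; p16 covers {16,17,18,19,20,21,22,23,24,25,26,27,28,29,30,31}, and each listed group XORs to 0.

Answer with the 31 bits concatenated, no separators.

1001011001101011000101111001001

Place data at non-parity positions: p1 p2 0 p4 0 1 1 p8 0 1 1 0 1 0 1 p16 0 0 0 1 0 1 1 1 1 0 0 1 0 0 1
p1 (pos 1,3,5,7,9,11,13,15,17,19,21,23,25,27,29,31): XOR of data positions = 0⊕0⊕1⊕0⊕1⊕1⊕1⊕0⊕0⊕0⊕1⊕1⊕0⊕0⊕1 = 1
p2 (pos 2,3,6,7,10,11,14,15,18,19,22,23,26,27,30,31): XOR of data positions = 0⊕1⊕1⊕1⊕1⊕0⊕1⊕0⊕0⊕1⊕1⊕0⊕0⊕0⊕1 = 0
p4 (pos 4,5,6,7,12,13,14,15,20,21,22,23,28,29,30,31): XOR of data positions = 0⊕1⊕1⊕0⊕1⊕0⊕1⊕1⊕0⊕1⊕1⊕1⊕0⊕0⊕1 = 1
p8 (pos 8,9,10,11,12,13,14,15,24,25,26,27,28,29,30,31): XOR of data positions = 0⊕1⊕1⊕0⊕1⊕0⊕1⊕1⊕1⊕0⊕0⊕1⊕0⊕0⊕1 = 0
p16 (pos 16,17,18,19,20,21,22,23,24,25,26,27,28,29,30,31): XOR of data positions = 0⊕0⊕0⊕1⊕0⊕1⊕1⊕1⊕1⊕0⊕0⊕1⊕0⊕0⊕1 = 1
Codeword: 1001011001101011000101111001001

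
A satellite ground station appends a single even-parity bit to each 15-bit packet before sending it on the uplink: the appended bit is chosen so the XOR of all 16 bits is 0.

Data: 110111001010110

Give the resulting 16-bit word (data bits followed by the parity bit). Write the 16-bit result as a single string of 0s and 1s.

XOR of the 15 data bits: 1⊕1⊕0⊕1⊕1⊕1⊕0⊕0⊕1⊕0⊕1⊕0⊕1⊕1⊕0 = 1
Parity bit = 1 (so all 16 bits XOR to 0).

1101110010101101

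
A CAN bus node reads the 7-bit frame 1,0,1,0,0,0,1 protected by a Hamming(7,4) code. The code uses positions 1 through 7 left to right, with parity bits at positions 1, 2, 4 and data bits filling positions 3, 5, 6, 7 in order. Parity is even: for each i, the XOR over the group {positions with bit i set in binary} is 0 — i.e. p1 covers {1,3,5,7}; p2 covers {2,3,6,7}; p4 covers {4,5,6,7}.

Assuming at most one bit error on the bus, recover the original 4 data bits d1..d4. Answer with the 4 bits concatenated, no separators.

1101

s1 (pos 1,3,5,7): 1⊕1⊕0⊕1 = 1
s2 (pos 2,3,6,7): 0⊕1⊕0⊕1 = 0
s4 (pos 4,5,6,7): 0⊕0⊕0⊕1 = 1
Syndrome s4…s1 = 101 → error at position 5.
Flip position 5: 1010001 → 1010101
Read data bits from positions 3,5,6,7: 1101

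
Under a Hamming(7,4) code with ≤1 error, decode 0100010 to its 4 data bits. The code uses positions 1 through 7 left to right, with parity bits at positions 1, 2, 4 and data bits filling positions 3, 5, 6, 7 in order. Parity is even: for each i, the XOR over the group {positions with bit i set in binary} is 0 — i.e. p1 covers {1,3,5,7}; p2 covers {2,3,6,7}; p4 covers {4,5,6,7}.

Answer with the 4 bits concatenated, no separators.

s1 (pos 1,3,5,7): 0⊕0⊕0⊕0 = 0
s2 (pos 2,3,6,7): 1⊕0⊕1⊕0 = 0
s4 (pos 4,5,6,7): 0⊕0⊕1⊕0 = 1
Syndrome s4…s1 = 100 → error at position 4.
Flip position 4: 0100010 → 0101010
Read data bits from positions 3,5,6,7: 0010

0010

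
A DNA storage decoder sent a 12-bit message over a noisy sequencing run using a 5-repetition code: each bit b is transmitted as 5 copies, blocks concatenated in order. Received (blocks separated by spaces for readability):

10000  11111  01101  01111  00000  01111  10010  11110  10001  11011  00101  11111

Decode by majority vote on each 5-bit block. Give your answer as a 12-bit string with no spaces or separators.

011101010101

Block 1 (10000): 1 one → 0
Block 2 (11111): 5 ones → 1
Block 3 (01101): 3 ones → 1
Block 4 (01111): 4 ones → 1
Block 5 (00000): 0 ones → 0
Block 6 (01111): 4 ones → 1
Block 7 (10010): 2 ones → 0
Block 8 (11110): 4 ones → 1
Block 9 (10001): 2 ones → 0
Block 10 (11011): 4 ones → 1
Block 11 (00101): 2 ones → 0
Block 12 (11111): 5 ones → 1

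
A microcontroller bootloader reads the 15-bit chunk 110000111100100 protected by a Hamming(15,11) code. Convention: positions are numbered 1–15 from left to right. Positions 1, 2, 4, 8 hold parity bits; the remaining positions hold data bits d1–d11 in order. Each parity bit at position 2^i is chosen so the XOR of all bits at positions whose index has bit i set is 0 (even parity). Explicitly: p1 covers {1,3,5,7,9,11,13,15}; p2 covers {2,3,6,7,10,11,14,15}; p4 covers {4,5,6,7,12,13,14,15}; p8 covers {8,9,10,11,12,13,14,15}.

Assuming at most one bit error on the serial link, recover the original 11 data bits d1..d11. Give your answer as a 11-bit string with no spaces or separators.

s1 (pos 1,3,5,7,9,11,13,15): 1⊕0⊕0⊕1⊕1⊕0⊕1⊕0 = 0
s2 (pos 2,3,6,7,10,11,14,15): 1⊕0⊕0⊕1⊕1⊕0⊕0⊕0 = 1
s4 (pos 4,5,6,7,12,13,14,15): 0⊕0⊕0⊕1⊕0⊕1⊕0⊕0 = 0
s8 (pos 8,9,10,11,12,13,14,15): 1⊕1⊕1⊕0⊕0⊕1⊕0⊕0 = 0
Syndrome s8…s1 = 0010 → error at position 2.
Flip position 2: 110000111100100 → 100000111100100
Read data bits from positions 3,5,6,7,9,10,11,12,13,14,15: 00011100100

00011100100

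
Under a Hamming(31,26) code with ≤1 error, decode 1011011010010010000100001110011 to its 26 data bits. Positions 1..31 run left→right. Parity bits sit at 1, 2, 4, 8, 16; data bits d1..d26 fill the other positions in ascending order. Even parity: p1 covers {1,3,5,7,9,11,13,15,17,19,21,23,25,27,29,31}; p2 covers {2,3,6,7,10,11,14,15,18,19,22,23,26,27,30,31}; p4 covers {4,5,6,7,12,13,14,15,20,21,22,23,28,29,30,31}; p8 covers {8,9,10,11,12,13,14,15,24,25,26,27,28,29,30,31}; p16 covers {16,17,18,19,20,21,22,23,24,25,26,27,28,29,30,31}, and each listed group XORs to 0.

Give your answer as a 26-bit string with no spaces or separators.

10111001001000100001110011

s1 (pos 1,3,5,7,9,11,13,15,17,19,21,23,25,27,29,31): 1⊕1⊕0⊕1⊕1⊕0⊕0⊕1⊕0⊕0⊕0⊕0⊕1⊕1⊕0⊕1 = 0
s2 (pos 2,3,6,7,10,11,14,15,18,19,22,23,26,27,30,31): 0⊕1⊕1⊕1⊕0⊕0⊕0⊕1⊕0⊕0⊕0⊕0⊕1⊕1⊕1⊕1 = 0
s4 (pos 4,5,6,7,12,13,14,15,20,21,22,23,28,29,30,31): 1⊕0⊕1⊕1⊕1⊕0⊕0⊕1⊕1⊕0⊕0⊕0⊕0⊕0⊕1⊕1 = 0
s8 (pos 8,9,10,11,12,13,14,15,24,25,26,27,28,29,30,31): 0⊕1⊕0⊕0⊕1⊕0⊕0⊕1⊕0⊕1⊕1⊕1⊕0⊕0⊕1⊕1 = 0
s16 (pos 16,17,18,19,20,21,22,23,24,25,26,27,28,29,30,31): 0⊕0⊕0⊕0⊕1⊕0⊕0⊕0⊕0⊕1⊕1⊕1⊕0⊕0⊕1⊕1 = 0
Syndrome s16…s1 = 00000 → no error.
Read data bits from positions 3,5,6,7,9,10,11,12,13,14,15,17,18,19,20,21,22,23,24,25,26,27,28,29,30,31: 10111001001000100001110011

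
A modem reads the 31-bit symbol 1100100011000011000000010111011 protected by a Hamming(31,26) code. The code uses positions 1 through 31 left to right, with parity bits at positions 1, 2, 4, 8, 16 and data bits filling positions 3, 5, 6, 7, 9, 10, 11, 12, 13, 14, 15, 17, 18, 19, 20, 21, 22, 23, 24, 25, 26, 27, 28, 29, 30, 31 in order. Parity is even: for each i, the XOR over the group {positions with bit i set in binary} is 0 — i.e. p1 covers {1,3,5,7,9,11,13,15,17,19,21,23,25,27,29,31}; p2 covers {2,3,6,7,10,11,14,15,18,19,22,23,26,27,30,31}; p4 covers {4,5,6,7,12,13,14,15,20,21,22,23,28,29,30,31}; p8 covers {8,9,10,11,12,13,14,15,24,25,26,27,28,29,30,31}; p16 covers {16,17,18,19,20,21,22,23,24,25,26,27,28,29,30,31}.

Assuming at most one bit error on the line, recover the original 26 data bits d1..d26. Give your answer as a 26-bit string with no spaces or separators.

01001100001000000010111001

s1 (pos 1,3,5,7,9,11,13,15,17,19,21,23,25,27,29,31): 1⊕0⊕1⊕0⊕1⊕0⊕0⊕1⊕0⊕0⊕0⊕0⊕0⊕1⊕0⊕1 = 0
s2 (pos 2,3,6,7,10,11,14,15,18,19,22,23,26,27,30,31): 1⊕0⊕0⊕0⊕1⊕0⊕0⊕1⊕0⊕0⊕0⊕0⊕1⊕1⊕1⊕1 = 1
s4 (pos 4,5,6,7,12,13,14,15,20,21,22,23,28,29,30,31): 0⊕1⊕0⊕0⊕0⊕0⊕0⊕1⊕0⊕0⊕0⊕0⊕1⊕0⊕1⊕1 = 1
s8 (pos 8,9,10,11,12,13,14,15,24,25,26,27,28,29,30,31): 0⊕1⊕1⊕0⊕0⊕0⊕0⊕1⊕1⊕0⊕1⊕1⊕1⊕0⊕1⊕1 = 1
s16 (pos 16,17,18,19,20,21,22,23,24,25,26,27,28,29,30,31): 1⊕0⊕0⊕0⊕0⊕0⊕0⊕0⊕1⊕0⊕1⊕1⊕1⊕0⊕1⊕1 = 1
Syndrome s16…s1 = 11110 → error at position 30.
Flip position 30: 1100100011000011000000010111011 → 1100100011000011000000010111001
Read data bits from positions 3,5,6,7,9,10,11,12,13,14,15,17,18,19,20,21,22,23,24,25,26,27,28,29,30,31: 01001100001000000010111001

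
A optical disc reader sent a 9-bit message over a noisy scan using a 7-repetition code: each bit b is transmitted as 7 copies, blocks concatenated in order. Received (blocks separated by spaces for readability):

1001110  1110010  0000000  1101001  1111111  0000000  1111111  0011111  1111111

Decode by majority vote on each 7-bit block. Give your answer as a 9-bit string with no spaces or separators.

Block 1 (1001110): 4 ones → 1
Block 2 (1110010): 4 ones → 1
Block 3 (0000000): 0 ones → 0
Block 4 (1101001): 4 ones → 1
Block 5 (1111111): 7 ones → 1
Block 6 (0000000): 0 ones → 0
Block 7 (1111111): 7 ones → 1
Block 8 (0011111): 5 ones → 1
Block 9 (1111111): 7 ones → 1

110110111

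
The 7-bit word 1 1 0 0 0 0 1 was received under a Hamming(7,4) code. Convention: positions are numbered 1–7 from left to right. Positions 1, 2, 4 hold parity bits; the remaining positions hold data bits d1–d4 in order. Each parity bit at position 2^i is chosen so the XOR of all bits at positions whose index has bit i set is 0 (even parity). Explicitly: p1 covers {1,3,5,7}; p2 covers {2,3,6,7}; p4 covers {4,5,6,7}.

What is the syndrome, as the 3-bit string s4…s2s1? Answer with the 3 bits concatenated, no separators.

100

s1 (pos 1,3,5,7): 1⊕0⊕0⊕1 = 0
s2 (pos 2,3,6,7): 1⊕0⊕0⊕1 = 0
s4 (pos 4,5,6,7): 0⊕0⊕0⊕1 = 1
Syndrome s4…s1 = 100 → error at position 4.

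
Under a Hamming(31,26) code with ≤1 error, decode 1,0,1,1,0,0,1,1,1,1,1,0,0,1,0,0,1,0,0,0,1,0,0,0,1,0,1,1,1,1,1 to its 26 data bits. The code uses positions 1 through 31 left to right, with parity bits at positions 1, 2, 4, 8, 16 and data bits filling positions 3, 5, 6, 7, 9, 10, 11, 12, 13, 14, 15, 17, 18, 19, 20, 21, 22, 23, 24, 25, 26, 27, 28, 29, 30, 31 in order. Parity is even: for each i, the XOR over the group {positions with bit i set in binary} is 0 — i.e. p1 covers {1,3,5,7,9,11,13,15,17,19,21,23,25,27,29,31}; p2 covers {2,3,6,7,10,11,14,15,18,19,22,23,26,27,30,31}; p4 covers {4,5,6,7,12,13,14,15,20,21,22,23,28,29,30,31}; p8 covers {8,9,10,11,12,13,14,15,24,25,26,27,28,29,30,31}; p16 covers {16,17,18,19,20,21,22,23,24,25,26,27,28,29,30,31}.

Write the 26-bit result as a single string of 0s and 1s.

s1 (pos 1,3,5,7,9,11,13,15,17,19,21,23,25,27,29,31): 1⊕1⊕0⊕1⊕1⊕1⊕0⊕0⊕1⊕0⊕1⊕0⊕1⊕1⊕1⊕1 = 1
s2 (pos 2,3,6,7,10,11,14,15,18,19,22,23,26,27,30,31): 0⊕1⊕0⊕1⊕1⊕1⊕1⊕0⊕0⊕0⊕0⊕0⊕0⊕1⊕1⊕1 = 0
s4 (pos 4,5,6,7,12,13,14,15,20,21,22,23,28,29,30,31): 1⊕0⊕0⊕1⊕0⊕0⊕1⊕0⊕0⊕1⊕0⊕0⊕1⊕1⊕1⊕1 = 0
s8 (pos 8,9,10,11,12,13,14,15,24,25,26,27,28,29,30,31): 1⊕1⊕1⊕1⊕0⊕0⊕1⊕0⊕0⊕1⊕0⊕1⊕1⊕1⊕1⊕1 = 1
s16 (pos 16,17,18,19,20,21,22,23,24,25,26,27,28,29,30,31): 0⊕1⊕0⊕0⊕0⊕1⊕0⊕0⊕0⊕1⊕0⊕1⊕1⊕1⊕1⊕1 = 0
Syndrome s16…s1 = 01001 → error at position 9.
Flip position 9: 1011001111100100100010001011111 → 1011001101100100100010001011111
Read data bits from positions 3,5,6,7,9,10,11,12,13,14,15,17,18,19,20,21,22,23,24,25,26,27,28,29,30,31: 10010110010100010001011111

10010110010100010001011111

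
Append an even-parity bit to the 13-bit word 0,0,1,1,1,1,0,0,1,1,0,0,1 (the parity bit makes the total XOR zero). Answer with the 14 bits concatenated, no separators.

XOR of the 13 data bits: 0⊕0⊕1⊕1⊕1⊕1⊕0⊕0⊕1⊕1⊕0⊕0⊕1 = 1
Parity bit = 1 (so all 14 bits XOR to 0).

00111100110011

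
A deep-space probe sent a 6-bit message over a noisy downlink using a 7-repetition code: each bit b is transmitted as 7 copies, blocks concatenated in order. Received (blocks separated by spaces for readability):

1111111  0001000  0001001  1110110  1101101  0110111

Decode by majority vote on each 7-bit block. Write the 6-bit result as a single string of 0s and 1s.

100111

Block 1 (1111111): 7 ones → 1
Block 2 (0001000): 1 one → 0
Block 3 (0001001): 2 ones → 0
Block 4 (1110110): 5 ones → 1
Block 5 (1101101): 5 ones → 1
Block 6 (0110111): 5 ones → 1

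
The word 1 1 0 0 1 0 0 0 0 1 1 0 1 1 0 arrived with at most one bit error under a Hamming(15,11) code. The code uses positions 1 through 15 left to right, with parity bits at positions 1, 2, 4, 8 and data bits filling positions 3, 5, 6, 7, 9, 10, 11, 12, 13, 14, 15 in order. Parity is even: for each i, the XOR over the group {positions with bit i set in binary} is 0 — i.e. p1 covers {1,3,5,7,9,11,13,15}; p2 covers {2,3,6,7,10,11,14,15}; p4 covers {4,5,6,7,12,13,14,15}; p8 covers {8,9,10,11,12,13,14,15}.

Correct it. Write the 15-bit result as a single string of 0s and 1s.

s1 (pos 1,3,5,7,9,11,13,15): 1⊕0⊕1⊕0⊕0⊕1⊕1⊕0 = 0
s2 (pos 2,3,6,7,10,11,14,15): 1⊕0⊕0⊕0⊕1⊕1⊕1⊕0 = 0
s4 (pos 4,5,6,7,12,13,14,15): 0⊕1⊕0⊕0⊕0⊕1⊕1⊕0 = 1
s8 (pos 8,9,10,11,12,13,14,15): 0⊕0⊕1⊕1⊕0⊕1⊕1⊕0 = 0
Syndrome s8…s1 = 0100 → error at position 4.
Flip position 4: 110010000110110 → 110110000110110

110110000110110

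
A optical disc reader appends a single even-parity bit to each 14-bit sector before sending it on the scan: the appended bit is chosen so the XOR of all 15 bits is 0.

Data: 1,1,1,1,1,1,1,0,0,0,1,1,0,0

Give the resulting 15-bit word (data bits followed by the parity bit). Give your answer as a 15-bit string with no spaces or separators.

111111100011001

XOR of the 14 data bits: 1⊕1⊕1⊕1⊕1⊕1⊕1⊕0⊕0⊕0⊕1⊕1⊕0⊕0 = 1
Parity bit = 1 (so all 15 bits XOR to 0).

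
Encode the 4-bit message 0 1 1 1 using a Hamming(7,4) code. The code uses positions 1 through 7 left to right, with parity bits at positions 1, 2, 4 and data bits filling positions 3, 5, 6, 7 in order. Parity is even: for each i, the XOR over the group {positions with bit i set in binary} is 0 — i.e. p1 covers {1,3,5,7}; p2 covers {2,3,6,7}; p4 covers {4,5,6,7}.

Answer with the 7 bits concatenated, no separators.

Place data at non-parity positions: p1 p2 0 p4 1 1 1
p1 (pos 1,3,5,7): XOR of data positions = 0⊕1⊕1 = 0
p2 (pos 2,3,6,7): XOR of data positions = 0⊕1⊕1 = 0
p4 (pos 4,5,6,7): XOR of data positions = 1⊕1⊕1 = 1
Codeword: 0001111

0001111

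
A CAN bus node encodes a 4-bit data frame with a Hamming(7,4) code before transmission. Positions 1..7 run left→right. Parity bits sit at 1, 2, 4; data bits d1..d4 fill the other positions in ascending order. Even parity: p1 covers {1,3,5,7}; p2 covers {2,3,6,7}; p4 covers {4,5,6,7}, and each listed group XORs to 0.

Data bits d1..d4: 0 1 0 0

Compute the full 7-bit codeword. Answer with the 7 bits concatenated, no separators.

1001100

Place data at non-parity positions: p1 p2 0 p4 1 0 0
p1 (pos 1,3,5,7): XOR of data positions = 0⊕1⊕0 = 1
p2 (pos 2,3,6,7): XOR of data positions = 0⊕0⊕0 = 0
p4 (pos 4,5,6,7): XOR of data positions = 1⊕0⊕0 = 1
Codeword: 1001100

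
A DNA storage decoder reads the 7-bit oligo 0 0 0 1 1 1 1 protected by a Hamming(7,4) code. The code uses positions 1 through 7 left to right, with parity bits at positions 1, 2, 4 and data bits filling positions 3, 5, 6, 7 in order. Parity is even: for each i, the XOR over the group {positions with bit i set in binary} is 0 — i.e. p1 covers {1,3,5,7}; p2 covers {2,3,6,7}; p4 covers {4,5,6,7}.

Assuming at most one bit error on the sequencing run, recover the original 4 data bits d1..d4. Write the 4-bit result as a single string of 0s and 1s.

s1 (pos 1,3,5,7): 0⊕0⊕1⊕1 = 0
s2 (pos 2,3,6,7): 0⊕0⊕1⊕1 = 0
s4 (pos 4,5,6,7): 1⊕1⊕1⊕1 = 0
Syndrome s4…s1 = 000 → no error.
Read data bits from positions 3,5,6,7: 0111

0111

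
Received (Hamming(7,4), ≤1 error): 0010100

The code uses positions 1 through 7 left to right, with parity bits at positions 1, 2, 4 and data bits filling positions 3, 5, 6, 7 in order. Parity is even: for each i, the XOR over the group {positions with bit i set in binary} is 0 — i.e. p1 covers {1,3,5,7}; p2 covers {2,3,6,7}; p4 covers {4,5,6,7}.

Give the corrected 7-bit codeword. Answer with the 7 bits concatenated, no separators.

0010110

s1 (pos 1,3,5,7): 0⊕1⊕1⊕0 = 0
s2 (pos 2,3,6,7): 0⊕1⊕0⊕0 = 1
s4 (pos 4,5,6,7): 0⊕1⊕0⊕0 = 1
Syndrome s4…s1 = 110 → error at position 6.
Flip position 6: 0010100 → 0010110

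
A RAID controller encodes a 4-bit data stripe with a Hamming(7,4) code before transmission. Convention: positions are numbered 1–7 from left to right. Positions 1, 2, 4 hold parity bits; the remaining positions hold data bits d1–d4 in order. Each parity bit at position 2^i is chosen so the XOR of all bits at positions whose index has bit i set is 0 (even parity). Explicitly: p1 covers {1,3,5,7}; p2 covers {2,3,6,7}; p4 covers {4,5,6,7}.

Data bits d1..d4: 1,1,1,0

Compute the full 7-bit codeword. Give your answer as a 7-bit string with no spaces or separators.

0010110

Place data at non-parity positions: p1 p2 1 p4 1 1 0
p1 (pos 1,3,5,7): XOR of data positions = 1⊕1⊕0 = 0
p2 (pos 2,3,6,7): XOR of data positions = 1⊕1⊕0 = 0
p4 (pos 4,5,6,7): XOR of data positions = 1⊕1⊕0 = 0
Codeword: 0010110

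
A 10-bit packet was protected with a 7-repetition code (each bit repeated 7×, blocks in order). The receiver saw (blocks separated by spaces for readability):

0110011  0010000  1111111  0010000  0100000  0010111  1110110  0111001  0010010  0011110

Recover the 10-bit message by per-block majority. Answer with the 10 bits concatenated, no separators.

Block 1 (0110011): 4 ones → 1
Block 2 (0010000): 1 one → 0
Block 3 (1111111): 7 ones → 1
Block 4 (0010000): 1 one → 0
Block 5 (0100000): 1 one → 0
Block 6 (0010111): 4 ones → 1
Block 7 (1110110): 5 ones → 1
Block 8 (0111001): 4 ones → 1
Block 9 (0010010): 2 ones → 0
Block 10 (0011110): 4 ones → 1

1010011101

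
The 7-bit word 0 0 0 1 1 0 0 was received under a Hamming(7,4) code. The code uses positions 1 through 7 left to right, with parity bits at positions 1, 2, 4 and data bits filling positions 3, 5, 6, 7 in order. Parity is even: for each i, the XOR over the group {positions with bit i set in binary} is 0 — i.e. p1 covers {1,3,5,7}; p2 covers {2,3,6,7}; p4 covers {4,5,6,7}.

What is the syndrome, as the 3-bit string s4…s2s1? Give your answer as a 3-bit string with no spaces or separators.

001

s1 (pos 1,3,5,7): 0⊕0⊕1⊕0 = 1
s2 (pos 2,3,6,7): 0⊕0⊕0⊕0 = 0
s4 (pos 4,5,6,7): 1⊕1⊕0⊕0 = 0
Syndrome s4…s1 = 001 → error at position 1.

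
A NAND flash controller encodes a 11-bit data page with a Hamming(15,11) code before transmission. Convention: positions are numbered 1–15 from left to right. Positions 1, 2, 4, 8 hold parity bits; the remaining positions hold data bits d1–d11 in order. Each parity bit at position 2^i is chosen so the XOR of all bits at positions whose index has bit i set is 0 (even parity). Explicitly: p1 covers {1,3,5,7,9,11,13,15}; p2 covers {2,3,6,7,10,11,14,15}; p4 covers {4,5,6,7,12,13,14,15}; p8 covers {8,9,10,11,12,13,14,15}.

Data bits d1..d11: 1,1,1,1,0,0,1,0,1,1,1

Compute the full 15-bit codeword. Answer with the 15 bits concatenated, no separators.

Place data at non-parity positions: p1 p2 1 p4 1 1 1 p8 0 0 1 0 1 1 1
p1 (pos 1,3,5,7,9,11,13,15): XOR of data positions = 1⊕1⊕1⊕0⊕1⊕1⊕1 = 0
p2 (pos 2,3,6,7,10,11,14,15): XOR of data positions = 1⊕1⊕1⊕0⊕1⊕1⊕1 = 0
p4 (pos 4,5,6,7,12,13,14,15): XOR of data positions = 1⊕1⊕1⊕0⊕1⊕1⊕1 = 0
p8 (pos 8,9,10,11,12,13,14,15): XOR of data positions = 0⊕0⊕1⊕0⊕1⊕1⊕1 = 0
Codeword: 001011100010111

001011100010111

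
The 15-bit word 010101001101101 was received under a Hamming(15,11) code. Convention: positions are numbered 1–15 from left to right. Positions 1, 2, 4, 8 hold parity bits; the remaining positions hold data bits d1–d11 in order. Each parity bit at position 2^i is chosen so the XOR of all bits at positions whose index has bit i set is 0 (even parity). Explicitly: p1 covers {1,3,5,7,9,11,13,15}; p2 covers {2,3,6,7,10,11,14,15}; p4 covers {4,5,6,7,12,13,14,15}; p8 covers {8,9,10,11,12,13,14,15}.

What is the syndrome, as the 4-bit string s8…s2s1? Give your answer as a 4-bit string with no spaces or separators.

1101

s1 (pos 1,3,5,7,9,11,13,15): 0⊕0⊕0⊕0⊕1⊕0⊕1⊕1 = 1
s2 (pos 2,3,6,7,10,11,14,15): 1⊕0⊕1⊕0⊕1⊕0⊕0⊕1 = 0
s4 (pos 4,5,6,7,12,13,14,15): 1⊕0⊕1⊕0⊕1⊕1⊕0⊕1 = 1
s8 (pos 8,9,10,11,12,13,14,15): 0⊕1⊕1⊕0⊕1⊕1⊕0⊕1 = 1
Syndrome s8…s1 = 1101 → error at position 13.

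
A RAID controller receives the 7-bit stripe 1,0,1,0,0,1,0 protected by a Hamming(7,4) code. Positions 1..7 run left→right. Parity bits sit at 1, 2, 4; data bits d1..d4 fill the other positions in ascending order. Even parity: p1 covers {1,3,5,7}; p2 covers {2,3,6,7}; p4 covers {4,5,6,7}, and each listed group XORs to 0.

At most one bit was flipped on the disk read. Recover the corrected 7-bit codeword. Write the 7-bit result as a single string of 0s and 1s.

s1 (pos 1,3,5,7): 1⊕1⊕0⊕0 = 0
s2 (pos 2,3,6,7): 0⊕1⊕1⊕0 = 0
s4 (pos 4,5,6,7): 0⊕0⊕1⊕0 = 1
Syndrome s4…s1 = 100 → error at position 4.
Flip position 4: 1010010 → 1011010

1011010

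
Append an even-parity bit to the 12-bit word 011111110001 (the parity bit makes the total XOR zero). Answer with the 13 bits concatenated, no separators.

XOR of the 12 data bits: 0⊕1⊕1⊕1⊕1⊕1⊕1⊕1⊕0⊕0⊕0⊕1 = 0
Parity bit = 0 (so all 13 bits XOR to 0).

0111111100010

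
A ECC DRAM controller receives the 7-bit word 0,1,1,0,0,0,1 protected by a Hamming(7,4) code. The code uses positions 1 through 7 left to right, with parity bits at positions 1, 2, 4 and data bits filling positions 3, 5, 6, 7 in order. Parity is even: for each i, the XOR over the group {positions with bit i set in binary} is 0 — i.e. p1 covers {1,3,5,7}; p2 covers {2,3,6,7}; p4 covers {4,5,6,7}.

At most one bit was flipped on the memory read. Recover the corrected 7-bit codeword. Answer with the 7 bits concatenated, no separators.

s1 (pos 1,3,5,7): 0⊕1⊕0⊕1 = 0
s2 (pos 2,3,6,7): 1⊕1⊕0⊕1 = 1
s4 (pos 4,5,6,7): 0⊕0⊕0⊕1 = 1
Syndrome s4…s1 = 110 → error at position 6.
Flip position 6: 0110001 → 0110011

0110011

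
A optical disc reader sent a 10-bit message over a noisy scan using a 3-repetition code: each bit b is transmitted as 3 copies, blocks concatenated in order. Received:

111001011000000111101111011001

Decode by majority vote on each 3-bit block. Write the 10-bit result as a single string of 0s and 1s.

Block 1 (111): 3 ones → 1
Block 2 (001): 1 one → 0
Block 3 (011): 2 ones → 1
Block 4 (000): 0 ones → 0
Block 5 (000): 0 ones → 0
Block 6 (111): 3 ones → 1
Block 7 (101): 2 ones → 1
Block 8 (111): 3 ones → 1
Block 9 (011): 2 ones → 1
Block 10 (001): 1 one → 0

1010011110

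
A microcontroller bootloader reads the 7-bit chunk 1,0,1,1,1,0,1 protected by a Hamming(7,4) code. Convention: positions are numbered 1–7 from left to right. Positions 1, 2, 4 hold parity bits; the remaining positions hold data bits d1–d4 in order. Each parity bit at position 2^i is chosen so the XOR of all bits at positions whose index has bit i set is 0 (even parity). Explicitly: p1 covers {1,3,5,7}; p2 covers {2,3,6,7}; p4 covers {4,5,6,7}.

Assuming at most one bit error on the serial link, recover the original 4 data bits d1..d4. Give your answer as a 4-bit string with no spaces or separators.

1101

s1 (pos 1,3,5,7): 1⊕1⊕1⊕1 = 0
s2 (pos 2,3,6,7): 0⊕1⊕0⊕1 = 0
s4 (pos 4,5,6,7): 1⊕1⊕0⊕1 = 1
Syndrome s4…s1 = 100 → error at position 4.
Flip position 4: 1011101 → 1010101
Read data bits from positions 3,5,6,7: 1101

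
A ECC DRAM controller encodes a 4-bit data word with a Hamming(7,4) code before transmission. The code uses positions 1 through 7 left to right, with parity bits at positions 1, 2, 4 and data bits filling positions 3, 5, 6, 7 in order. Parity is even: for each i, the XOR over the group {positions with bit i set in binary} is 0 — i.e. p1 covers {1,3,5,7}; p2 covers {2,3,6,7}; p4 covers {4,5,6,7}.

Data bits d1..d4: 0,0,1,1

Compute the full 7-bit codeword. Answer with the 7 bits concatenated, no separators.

1000011

Place data at non-parity positions: p1 p2 0 p4 0 1 1
p1 (pos 1,3,5,7): XOR of data positions = 0⊕0⊕1 = 1
p2 (pos 2,3,6,7): XOR of data positions = 0⊕1⊕1 = 0
p4 (pos 4,5,6,7): XOR of data positions = 0⊕1⊕1 = 0
Codeword: 1000011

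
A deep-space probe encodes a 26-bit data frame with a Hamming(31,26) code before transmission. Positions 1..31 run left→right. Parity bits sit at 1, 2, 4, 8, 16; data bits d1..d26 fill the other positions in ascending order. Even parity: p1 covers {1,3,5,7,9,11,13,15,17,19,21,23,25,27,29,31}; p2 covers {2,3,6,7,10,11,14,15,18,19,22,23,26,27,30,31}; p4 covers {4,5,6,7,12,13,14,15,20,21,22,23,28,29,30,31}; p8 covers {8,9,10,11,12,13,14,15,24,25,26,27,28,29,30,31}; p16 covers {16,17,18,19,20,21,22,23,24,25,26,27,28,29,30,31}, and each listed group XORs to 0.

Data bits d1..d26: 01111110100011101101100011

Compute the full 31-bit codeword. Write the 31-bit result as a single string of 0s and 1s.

Place data at non-parity positions: p1 p2 0 p4 1 1 1 p8 1 1 1 0 1 0 0 p16 0 1 1 1 0 1 1 0 1 1 0 0 0 1 1
p1 (pos 1,3,5,7,9,11,13,15,17,19,21,23,25,27,29,31): XOR of data positions = 0⊕1⊕1⊕1⊕1⊕1⊕0⊕0⊕1⊕0⊕1⊕1⊕0⊕0⊕1 = 1
p2 (pos 2,3,6,7,10,11,14,15,18,19,22,23,26,27,30,31): XOR of data positions = 0⊕1⊕1⊕1⊕1⊕0⊕0⊕1⊕1⊕1⊕1⊕1⊕0⊕1⊕1 = 1
p4 (pos 4,5,6,7,12,13,14,15,20,21,22,23,28,29,30,31): XOR of data positions = 1⊕1⊕1⊕0⊕1⊕0⊕0⊕1⊕0⊕1⊕1⊕0⊕0⊕1⊕1 = 1
p8 (pos 8,9,10,11,12,13,14,15,24,25,26,27,28,29,30,31): XOR of data positions = 1⊕1⊕1⊕0⊕1⊕0⊕0⊕0⊕1⊕1⊕0⊕0⊕0⊕1⊕1 = 0
p16 (pos 16,17,18,19,20,21,22,23,24,25,26,27,28,29,30,31): XOR of data positions = 0⊕1⊕1⊕1⊕0⊕1⊕1⊕0⊕1⊕1⊕0⊕0⊕0⊕1⊕1 = 1
Codeword: 1101111011101001011101101100011

1101111011101001011101101100011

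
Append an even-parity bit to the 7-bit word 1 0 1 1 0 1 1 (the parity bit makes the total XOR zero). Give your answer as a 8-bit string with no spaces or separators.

XOR of the 7 data bits: 1⊕0⊕1⊕1⊕0⊕1⊕1 = 1
Parity bit = 1 (so all 8 bits XOR to 0).

10110111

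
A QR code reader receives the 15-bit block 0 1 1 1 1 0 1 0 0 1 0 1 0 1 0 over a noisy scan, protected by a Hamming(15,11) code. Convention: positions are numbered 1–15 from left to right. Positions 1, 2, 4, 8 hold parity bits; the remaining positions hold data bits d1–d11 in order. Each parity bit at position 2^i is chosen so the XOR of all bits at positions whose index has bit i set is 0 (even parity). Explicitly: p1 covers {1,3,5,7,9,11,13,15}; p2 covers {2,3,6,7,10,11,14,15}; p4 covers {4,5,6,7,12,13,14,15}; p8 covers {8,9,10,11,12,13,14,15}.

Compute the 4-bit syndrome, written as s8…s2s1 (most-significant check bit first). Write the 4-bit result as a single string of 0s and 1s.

1111

s1 (pos 1,3,5,7,9,11,13,15): 0⊕1⊕1⊕1⊕0⊕0⊕0⊕0 = 1
s2 (pos 2,3,6,7,10,11,14,15): 1⊕1⊕0⊕1⊕1⊕0⊕1⊕0 = 1
s4 (pos 4,5,6,7,12,13,14,15): 1⊕1⊕0⊕1⊕1⊕0⊕1⊕0 = 1
s8 (pos 8,9,10,11,12,13,14,15): 0⊕0⊕1⊕0⊕1⊕0⊕1⊕0 = 1
Syndrome s8…s1 = 1111 → error at position 15.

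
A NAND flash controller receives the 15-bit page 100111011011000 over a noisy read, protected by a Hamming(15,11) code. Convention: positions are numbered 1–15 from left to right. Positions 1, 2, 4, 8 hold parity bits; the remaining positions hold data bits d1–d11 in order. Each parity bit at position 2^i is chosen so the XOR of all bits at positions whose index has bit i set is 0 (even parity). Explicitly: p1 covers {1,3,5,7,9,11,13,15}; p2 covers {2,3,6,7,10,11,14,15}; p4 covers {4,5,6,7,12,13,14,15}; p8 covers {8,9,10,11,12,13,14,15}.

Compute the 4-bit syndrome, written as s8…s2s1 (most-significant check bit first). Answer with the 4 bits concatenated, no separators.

s1 (pos 1,3,5,7,9,11,13,15): 1⊕0⊕1⊕0⊕1⊕1⊕0⊕0 = 0
s2 (pos 2,3,6,7,10,11,14,15): 0⊕0⊕1⊕0⊕0⊕1⊕0⊕0 = 0
s4 (pos 4,5,6,7,12,13,14,15): 1⊕1⊕1⊕0⊕1⊕0⊕0⊕0 = 0
s8 (pos 8,9,10,11,12,13,14,15): 1⊕1⊕0⊕1⊕1⊕0⊕0⊕0 = 0
Syndrome s8…s1 = 0000 → no error.

0000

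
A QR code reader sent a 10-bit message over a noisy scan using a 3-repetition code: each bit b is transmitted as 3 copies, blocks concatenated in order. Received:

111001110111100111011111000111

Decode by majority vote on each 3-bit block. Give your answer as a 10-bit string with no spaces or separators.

1011011101

Block 1 (111): 3 ones → 1
Block 2 (001): 1 one → 0
Block 3 (110): 2 ones → 1
Block 4 (111): 3 ones → 1
Block 5 (100): 1 one → 0
Block 6 (111): 3 ones → 1
Block 7 (011): 2 ones → 1
Block 8 (111): 3 ones → 1
Block 9 (000): 0 ones → 0
Block 10 (111): 3 ones → 1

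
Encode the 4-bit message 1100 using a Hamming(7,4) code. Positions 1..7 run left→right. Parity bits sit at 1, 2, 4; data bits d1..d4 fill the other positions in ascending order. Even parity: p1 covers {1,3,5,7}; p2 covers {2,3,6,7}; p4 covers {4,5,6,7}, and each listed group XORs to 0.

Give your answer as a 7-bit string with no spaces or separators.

Place data at non-parity positions: p1 p2 1 p4 1 0 0
p1 (pos 1,3,5,7): XOR of data positions = 1⊕1⊕0 = 0
p2 (pos 2,3,6,7): XOR of data positions = 1⊕0⊕0 = 1
p4 (pos 4,5,6,7): XOR of data positions = 1⊕0⊕0 = 1
Codeword: 0111100

0111100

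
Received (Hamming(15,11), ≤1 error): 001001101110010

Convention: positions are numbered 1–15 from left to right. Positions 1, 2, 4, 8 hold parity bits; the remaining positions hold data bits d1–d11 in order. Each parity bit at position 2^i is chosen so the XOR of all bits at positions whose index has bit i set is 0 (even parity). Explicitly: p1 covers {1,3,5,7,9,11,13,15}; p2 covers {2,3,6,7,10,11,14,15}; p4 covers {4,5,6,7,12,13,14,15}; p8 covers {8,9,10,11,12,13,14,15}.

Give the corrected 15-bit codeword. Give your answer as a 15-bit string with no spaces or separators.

s1 (pos 1,3,5,7,9,11,13,15): 0⊕1⊕0⊕1⊕1⊕1⊕0⊕0 = 0
s2 (pos 2,3,6,7,10,11,14,15): 0⊕1⊕1⊕1⊕1⊕1⊕1⊕0 = 0
s4 (pos 4,5,6,7,12,13,14,15): 0⊕0⊕1⊕1⊕0⊕0⊕1⊕0 = 1
s8 (pos 8,9,10,11,12,13,14,15): 0⊕1⊕1⊕1⊕0⊕0⊕1⊕0 = 0
Syndrome s8…s1 = 0100 → error at position 4.
Flip position 4: 001001101110010 → 001101101110010

001101101110010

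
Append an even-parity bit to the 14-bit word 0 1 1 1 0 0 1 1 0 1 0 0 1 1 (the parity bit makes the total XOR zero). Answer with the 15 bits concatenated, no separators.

011100110100110

XOR of the 14 data bits: 0⊕1⊕1⊕1⊕0⊕0⊕1⊕1⊕0⊕1⊕0⊕0⊕1⊕1 = 0
Parity bit = 0 (so all 15 bits XOR to 0).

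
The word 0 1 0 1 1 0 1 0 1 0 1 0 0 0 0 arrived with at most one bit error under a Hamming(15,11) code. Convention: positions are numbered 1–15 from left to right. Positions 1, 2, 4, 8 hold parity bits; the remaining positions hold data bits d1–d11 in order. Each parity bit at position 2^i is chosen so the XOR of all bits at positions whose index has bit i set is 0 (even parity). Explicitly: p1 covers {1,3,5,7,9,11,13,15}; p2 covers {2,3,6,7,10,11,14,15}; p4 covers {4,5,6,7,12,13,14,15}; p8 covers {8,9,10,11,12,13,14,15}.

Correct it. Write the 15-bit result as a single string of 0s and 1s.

s1 (pos 1,3,5,7,9,11,13,15): 0⊕0⊕1⊕1⊕1⊕1⊕0⊕0 = 0
s2 (pos 2,3,6,7,10,11,14,15): 1⊕0⊕0⊕1⊕0⊕1⊕0⊕0 = 1
s4 (pos 4,5,6,7,12,13,14,15): 1⊕1⊕0⊕1⊕0⊕0⊕0⊕0 = 1
s8 (pos 8,9,10,11,12,13,14,15): 0⊕1⊕0⊕1⊕0⊕0⊕0⊕0 = 0
Syndrome s8…s1 = 0110 → error at position 6.
Flip position 6: 010110101010000 → 010111101010000

010111101010000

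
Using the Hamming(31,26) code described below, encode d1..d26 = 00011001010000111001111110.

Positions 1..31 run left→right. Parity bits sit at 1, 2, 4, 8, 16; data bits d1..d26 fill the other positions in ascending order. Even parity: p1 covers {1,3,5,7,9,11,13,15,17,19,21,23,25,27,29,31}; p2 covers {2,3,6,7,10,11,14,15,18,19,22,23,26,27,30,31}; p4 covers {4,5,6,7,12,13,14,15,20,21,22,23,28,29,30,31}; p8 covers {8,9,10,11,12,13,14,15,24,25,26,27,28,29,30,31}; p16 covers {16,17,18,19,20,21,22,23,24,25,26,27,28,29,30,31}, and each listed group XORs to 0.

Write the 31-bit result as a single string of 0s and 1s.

0001001110010101000111001111110

Place data at non-parity positions: p1 p2 0 p4 0 0 1 p8 1 0 0 1 0 1 0 p16 0 0 0 1 1 1 0 0 1 1 1 1 1 1 0
p1 (pos 1,3,5,7,9,11,13,15,17,19,21,23,25,27,29,31): XOR of data positions = 0⊕0⊕1⊕1⊕0⊕0⊕0⊕0⊕0⊕1⊕0⊕1⊕1⊕1⊕0 = 0
p2 (pos 2,3,6,7,10,11,14,15,18,19,22,23,26,27,30,31): XOR of data positions = 0⊕0⊕1⊕0⊕0⊕1⊕0⊕0⊕0⊕1⊕0⊕1⊕1⊕1⊕0 = 0
p4 (pos 4,5,6,7,12,13,14,15,20,21,22,23,28,29,30,31): XOR of data positions = 0⊕0⊕1⊕1⊕0⊕1⊕0⊕1⊕1⊕1⊕0⊕1⊕1⊕1⊕0 = 1
p8 (pos 8,9,10,11,12,13,14,15,24,25,26,27,28,29,30,31): XOR of data positions = 1⊕0⊕0⊕1⊕0⊕1⊕0⊕0⊕1⊕1⊕1⊕1⊕1⊕1⊕0 = 1
p16 (pos 16,17,18,19,20,21,22,23,24,25,26,27,28,29,30,31): XOR of data positions = 0⊕0⊕0⊕1⊕1⊕1⊕0⊕0⊕1⊕1⊕1⊕1⊕1⊕1⊕0 = 1
Codeword: 0001001110010101000111001111110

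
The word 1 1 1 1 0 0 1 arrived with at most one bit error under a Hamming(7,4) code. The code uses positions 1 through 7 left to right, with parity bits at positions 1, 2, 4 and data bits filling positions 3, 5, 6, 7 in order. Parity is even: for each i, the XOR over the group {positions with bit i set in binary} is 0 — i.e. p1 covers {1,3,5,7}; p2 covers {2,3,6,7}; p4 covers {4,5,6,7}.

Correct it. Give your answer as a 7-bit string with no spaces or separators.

1101001

s1 (pos 1,3,5,7): 1⊕1⊕0⊕1 = 1
s2 (pos 2,3,6,7): 1⊕1⊕0⊕1 = 1
s4 (pos 4,5,6,7): 1⊕0⊕0⊕1 = 0
Syndrome s4…s1 = 011 → error at position 3.
Flip position 3: 1111001 → 1101001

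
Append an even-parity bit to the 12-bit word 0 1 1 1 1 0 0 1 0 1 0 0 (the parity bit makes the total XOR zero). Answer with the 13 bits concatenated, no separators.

0111100101000

XOR of the 12 data bits: 0⊕1⊕1⊕1⊕1⊕0⊕0⊕1⊕0⊕1⊕0⊕0 = 0
Parity bit = 0 (so all 13 bits XOR to 0).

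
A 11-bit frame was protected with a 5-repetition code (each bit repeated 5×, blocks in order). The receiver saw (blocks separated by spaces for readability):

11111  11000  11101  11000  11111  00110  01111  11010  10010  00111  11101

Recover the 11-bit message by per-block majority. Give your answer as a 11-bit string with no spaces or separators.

Block 1 (11111): 5 ones → 1
Block 2 (11000): 2 ones → 0
Block 3 (11101): 4 ones → 1
Block 4 (11000): 2 ones → 0
Block 5 (11111): 5 ones → 1
Block 6 (00110): 2 ones → 0
Block 7 (01111): 4 ones → 1
Block 8 (11010): 3 ones → 1
Block 9 (10010): 2 ones → 0
Block 10 (00111): 3 ones → 1
Block 11 (11101): 4 ones → 1

10101011011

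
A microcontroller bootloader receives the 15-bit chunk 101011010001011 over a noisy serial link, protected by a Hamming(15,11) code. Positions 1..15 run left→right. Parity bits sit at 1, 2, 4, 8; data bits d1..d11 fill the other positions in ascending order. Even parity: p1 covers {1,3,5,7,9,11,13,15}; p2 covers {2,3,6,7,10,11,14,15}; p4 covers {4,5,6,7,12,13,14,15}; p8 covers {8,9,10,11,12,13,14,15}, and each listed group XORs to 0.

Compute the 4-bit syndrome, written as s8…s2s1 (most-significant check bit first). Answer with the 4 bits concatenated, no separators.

0100

s1 (pos 1,3,5,7,9,11,13,15): 1⊕1⊕1⊕0⊕0⊕0⊕0⊕1 = 0
s2 (pos 2,3,6,7,10,11,14,15): 0⊕1⊕1⊕0⊕0⊕0⊕1⊕1 = 0
s4 (pos 4,5,6,7,12,13,14,15): 0⊕1⊕1⊕0⊕1⊕0⊕1⊕1 = 1
s8 (pos 8,9,10,11,12,13,14,15): 1⊕0⊕0⊕0⊕1⊕0⊕1⊕1 = 0
Syndrome s8…s1 = 0100 → error at position 4.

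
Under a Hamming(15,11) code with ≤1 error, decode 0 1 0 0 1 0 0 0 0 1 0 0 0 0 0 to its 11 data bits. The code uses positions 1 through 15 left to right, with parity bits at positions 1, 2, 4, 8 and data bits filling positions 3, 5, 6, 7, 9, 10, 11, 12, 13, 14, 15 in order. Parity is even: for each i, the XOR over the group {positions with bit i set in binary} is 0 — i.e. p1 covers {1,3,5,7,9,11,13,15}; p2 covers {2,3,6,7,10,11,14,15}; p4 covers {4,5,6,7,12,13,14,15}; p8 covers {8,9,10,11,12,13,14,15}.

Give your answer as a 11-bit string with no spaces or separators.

s1 (pos 1,3,5,7,9,11,13,15): 0⊕0⊕1⊕0⊕0⊕0⊕0⊕0 = 1
s2 (pos 2,3,6,7,10,11,14,15): 1⊕0⊕0⊕0⊕1⊕0⊕0⊕0 = 0
s4 (pos 4,5,6,7,12,13,14,15): 0⊕1⊕0⊕0⊕0⊕0⊕0⊕0 = 1
s8 (pos 8,9,10,11,12,13,14,15): 0⊕0⊕1⊕0⊕0⊕0⊕0⊕0 = 1
Syndrome s8…s1 = 1101 → error at position 13.
Flip position 13: 010010000100000 → 010010000100100
Read data bits from positions 3,5,6,7,9,10,11,12,13,14,15: 01000100100

01000100100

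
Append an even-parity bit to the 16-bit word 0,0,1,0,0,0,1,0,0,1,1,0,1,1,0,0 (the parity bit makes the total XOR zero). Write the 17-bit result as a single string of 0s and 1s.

00100010011011000

XOR of the 16 data bits: 0⊕0⊕1⊕0⊕0⊕0⊕1⊕0⊕0⊕1⊕1⊕0⊕1⊕1⊕0⊕0 = 0
Parity bit = 0 (so all 17 bits XOR to 0).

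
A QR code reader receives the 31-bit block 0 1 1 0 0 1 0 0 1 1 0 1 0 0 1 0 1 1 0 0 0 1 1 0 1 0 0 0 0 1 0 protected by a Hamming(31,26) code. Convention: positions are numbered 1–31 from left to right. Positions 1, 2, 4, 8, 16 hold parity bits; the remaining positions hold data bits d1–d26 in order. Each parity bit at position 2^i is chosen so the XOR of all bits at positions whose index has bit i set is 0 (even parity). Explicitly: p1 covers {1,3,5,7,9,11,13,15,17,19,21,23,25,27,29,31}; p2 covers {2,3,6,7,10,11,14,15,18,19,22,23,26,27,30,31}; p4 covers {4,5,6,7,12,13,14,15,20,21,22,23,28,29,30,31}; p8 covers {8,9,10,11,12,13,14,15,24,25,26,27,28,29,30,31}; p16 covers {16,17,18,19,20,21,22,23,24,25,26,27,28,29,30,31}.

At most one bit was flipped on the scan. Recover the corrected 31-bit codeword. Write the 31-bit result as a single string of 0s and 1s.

s1 (pos 1,3,5,7,9,11,13,15,17,19,21,23,25,27,29,31): 0⊕1⊕0⊕0⊕1⊕0⊕0⊕1⊕1⊕0⊕0⊕1⊕1⊕0⊕0⊕0 = 0
s2 (pos 2,3,6,7,10,11,14,15,18,19,22,23,26,27,30,31): 1⊕1⊕1⊕0⊕1⊕0⊕0⊕1⊕1⊕0⊕1⊕1⊕0⊕0⊕1⊕0 = 1
s4 (pos 4,5,6,7,12,13,14,15,20,21,22,23,28,29,30,31): 0⊕0⊕1⊕0⊕1⊕0⊕0⊕1⊕0⊕0⊕1⊕1⊕0⊕0⊕1⊕0 = 0
s8 (pos 8,9,10,11,12,13,14,15,24,25,26,27,28,29,30,31): 0⊕1⊕1⊕0⊕1⊕0⊕0⊕1⊕0⊕1⊕0⊕0⊕0⊕0⊕1⊕0 = 0
s16 (pos 16,17,18,19,20,21,22,23,24,25,26,27,28,29,30,31): 0⊕1⊕1⊕0⊕0⊕0⊕1⊕1⊕0⊕1⊕0⊕0⊕0⊕0⊕1⊕0 = 0
Syndrome s16…s1 = 00010 → error at position 2.
Flip position 2: 0110010011010010110001101000010 → 0010010011010010110001101000010

0010010011010010110001101000010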